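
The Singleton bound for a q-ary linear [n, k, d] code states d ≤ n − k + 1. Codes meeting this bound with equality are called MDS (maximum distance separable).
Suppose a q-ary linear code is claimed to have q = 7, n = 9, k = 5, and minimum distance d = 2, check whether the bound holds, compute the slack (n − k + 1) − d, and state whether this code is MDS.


Singleton RHS = n − k + 1 = 5, slack = 3, bound satisfied, not MDS.

Singleton bound: d ≤ n − k + 1.
Here n = 9, k = 5, so n − k + 1 = 5.
Given d = 2, check d ≤ 5: YES.
Slack = (n − k + 1) − d = 3.
The code is NOT MDS (slack = 3 > 0).
Description: the claimed parameters are [9, 5, 2]_7; such a code would be non-MDS.


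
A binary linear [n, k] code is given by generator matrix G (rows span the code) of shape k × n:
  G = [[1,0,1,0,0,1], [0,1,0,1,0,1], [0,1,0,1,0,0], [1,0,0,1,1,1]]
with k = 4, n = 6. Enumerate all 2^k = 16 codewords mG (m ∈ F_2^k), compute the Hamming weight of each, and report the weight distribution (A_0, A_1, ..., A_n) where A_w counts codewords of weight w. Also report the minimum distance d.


Weight distribution: A_0 = 1, A_1 = 1, A_2 = 2, A_3 = 6, A_4 = 5, A_5 = 1. Minimum distance d = 1.

Enumerate all 2^4 = 16 messages m ∈ F_2^4.
For each, compute codeword c = mG in F_2^6, then tally its weight.
  m = 0000 → c = 000000, weight = 0.
  m = 1000 → c = 101001, weight = 3.
  m = 0100 → c = 010101, weight = 3.
  m = 1100 → c = 111100, weight = 4.
  m = 0010 → c = 010100, weight = 2.
  m = 1010 → c = 111101, weight = 5.
  m = 0110 → c = 000001, weight = 1.
  m = 1110 → c = 101000, weight = 2.
  m = 0001 → c = 100111, weight = 4.
  m = 1001 → c = 001110, weight = 3.
  m = 0101 → c = 110010, weight = 3.
  m = 1101 → c = 011011, weight = 4.
  m = 0011 → c = 110011, weight = 4.
  m = 1011 → c = 011010, weight = 3.
  m = 0111 → c = 100110, weight = 3.
  m = 1111 → c = 001111, weight = 4.
Tally weights:
  weight 0: 1 codewords.
  weight 1: 1 codewords.
  weight 2: 2 codewords.
  weight 3: 6 codewords.
  weight 4: 5 codewords.
  weight 5: 1 codewords.
Minimum distance d = smallest w > 0 with A_w > 0 = 1.
Sanity: Σ A_w = 16 = 2^4 = 16 ✓.


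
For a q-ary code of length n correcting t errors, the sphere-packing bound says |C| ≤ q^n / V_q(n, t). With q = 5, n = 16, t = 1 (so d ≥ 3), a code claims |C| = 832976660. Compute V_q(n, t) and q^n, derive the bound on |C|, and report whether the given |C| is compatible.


V_q(n, t) = 65, q^n = 152587890625, Hamming bound = 2347506009, |C| = 832976660 ≤ bound (satisfied).

Step 1: Compute V_q(n, t) = Σ_{j=0}^1 C(n, j) (q−1)^j.
  j = 0: C(16,0)·(4)^0 = 1·1 = 1.
  j = 1: C(16,1)·(4)^1 = 16·4 = 64.
  V_q(n, t) = 1 + 64 = 65.
Step 2: q^n = 5^16 = 152587890625.
Step 3: Hamming bound ⌊q^n / V_q(n,t)⌋ = ⌊152587890625/65⌋ = 2347506009.
Step 4: Compare |C| = 832976660 to 2347506009: satisfied.
The claimed |C| lies below the Hamming bound.


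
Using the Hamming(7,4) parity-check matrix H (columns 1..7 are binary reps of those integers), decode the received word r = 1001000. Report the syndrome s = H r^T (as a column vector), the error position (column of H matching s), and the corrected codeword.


s = (1, 0, 1)^T, error position = 5, corrected codeword c = 1001100

Compute s = H r^T mod 2 one row at a time:
  s_1 = 1 + 0 + 0 + 0 = 1 ≡ 1 (mod 2).
  s_2 = 0 + 0 + 0 + 0 = 0 ≡ 0 (mod 2).
  s_3 = 1 + 0 + 0 + 0 = 1 ≡ 1 (mod 2).
s = (1, 0, 1)^T — this equals column 5 of H (binary 101), so error is at position 5.
Correct: flip bit 5 of r = 1001000 to get c = 1001100.


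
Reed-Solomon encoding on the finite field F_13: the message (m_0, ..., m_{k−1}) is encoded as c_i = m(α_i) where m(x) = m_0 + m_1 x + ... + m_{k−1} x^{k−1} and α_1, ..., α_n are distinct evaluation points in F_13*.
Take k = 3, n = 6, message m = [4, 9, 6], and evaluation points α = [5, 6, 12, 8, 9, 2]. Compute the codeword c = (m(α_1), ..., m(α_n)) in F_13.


c = [4, 1, 1, 5, 12, 7]

Message polynomial: m(x) = 4 + 9·x + 6·x^2 (mod 13).
For each evaluation point α_i, compute m(α_i) mod 13:
  α_1 = 5: Horner steps 6 → 0 → 4, so m(5) = 4.
  α_2 = 6: Horner steps 6 → 6 → 1, so m(6) = 1.
  α_3 = 12: Horner steps 6 → 3 → 1, so m(12) = 1.
  α_4 = 8: Horner steps 6 → 5 → 5, so m(8) = 5.
  α_5 = 9: Horner steps 6 → 11 → 12, so m(9) = 12.
  α_6 = 2: Horner steps 6 → 8 → 7, so m(2) = 7.
Codeword c = [4, 1, 1, 5, 12, 7] ∈ F_13^6.


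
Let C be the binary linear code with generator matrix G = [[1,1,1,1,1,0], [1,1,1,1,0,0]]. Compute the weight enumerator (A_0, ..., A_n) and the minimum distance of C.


Weight distribution: A_0 = 1, A_1 = 1, A_4 = 1, A_5 = 1. Minimum distance d = 1.

Enumerate all 2^2 = 4 messages m ∈ F_2^2.
For each, compute codeword c = mG in F_2^6, then tally its weight.
  m = 00 → c = 000000, weight = 0.
  m = 10 → c = 111110, weight = 5.
  m = 01 → c = 111100, weight = 4.
  m = 11 → c = 000010, weight = 1.
Tally weights:
  weight 0: 1 codewords.
  weight 1: 1 codewords.
  weight 4: 1 codewords.
  weight 5: 1 codewords.
Minimum distance d = smallest w > 0 with A_w > 0 = 1.
Sanity: Σ A_w = 4 = 2^2 = 4 ✓.


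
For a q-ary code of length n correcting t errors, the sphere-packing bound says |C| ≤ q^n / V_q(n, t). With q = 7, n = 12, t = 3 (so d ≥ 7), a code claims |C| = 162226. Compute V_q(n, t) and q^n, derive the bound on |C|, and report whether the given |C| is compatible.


V_q(n, t) = 49969, q^n = 13841287201, Hamming bound = 276997, |C| = 162226 ≤ bound (satisfied).

Step 1: Compute V_q(n, t) = Σ_{j=0}^3 C(n, j) (q−1)^j.
  j = 0: C(12,0)·(6)^0 = 1·1 = 1.
  j = 1: C(12,1)·(6)^1 = 12·6 = 72.
  j = 2: C(12,2)·(6)^2 = 66·36 = 2376.
  j = 3: C(12,3)·(6)^3 = 220·216 = 47520.
  V_q(n, t) = 1 + 72 + 2376 + 47520 = 49969.
Step 2: q^n = 7^12 = 13841287201.
Step 3: Hamming bound ⌊q^n / V_q(n,t)⌋ = ⌊13841287201/49969⌋ = 276997.
Step 4: Compare |C| = 162226 to 276997: satisfied.
The claimed |C| lies below the Hamming bound.


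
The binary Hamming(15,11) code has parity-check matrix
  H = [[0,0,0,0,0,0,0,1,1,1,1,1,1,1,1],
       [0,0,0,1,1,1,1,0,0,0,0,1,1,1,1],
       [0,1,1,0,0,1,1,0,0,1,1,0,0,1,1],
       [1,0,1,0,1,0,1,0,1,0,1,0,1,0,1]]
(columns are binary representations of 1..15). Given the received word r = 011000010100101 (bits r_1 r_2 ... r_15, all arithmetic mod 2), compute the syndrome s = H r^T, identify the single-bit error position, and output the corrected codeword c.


s = (0, 0, 0, 1)^T, error position = 1, corrected codeword c = 111000010100101

Compute s = H r^T mod 2 one row at a time:
  s_1 = 1 + 0 + 1 + 0 + 0 + 1 + 0 + 1 = 4 ≡ 0 (mod 2).
  s_2 = 0 + 0 + 0 + 0 + 0 + 1 + 0 + 1 = 2 ≡ 0 (mod 2).
  s_3 = 1 + 1 + 0 + 0 + 1 + 0 + 0 + 1 = 4 ≡ 0 (mod 2).
  s_4 = 0 + 1 + 0 + 0 + 0 + 0 + 1 + 1 = 3 ≡ 1 (mod 2).
s = (0, 0, 0, 1)^T — this equals column 1 of H (binary 0001), so error is at position 1.
Correct: flip bit 1 of r = 011000010100101 to get c = 111000010100101.


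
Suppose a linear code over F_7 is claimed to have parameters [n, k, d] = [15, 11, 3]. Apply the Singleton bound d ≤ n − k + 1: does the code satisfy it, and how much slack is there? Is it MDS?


Singleton RHS = n − k + 1 = 5, slack = 2, bound satisfied, not MDS.

Singleton bound: d ≤ n − k + 1.
Here n = 15, k = 11, so n − k + 1 = 5.
Given d = 3, check d ≤ 5: YES.
Slack = (n − k + 1) − d = 2.
The code is NOT MDS (slack = 2 > 0).
Description: the claimed parameters are [15, 11, 3]_7; such a code would be non-MDS.


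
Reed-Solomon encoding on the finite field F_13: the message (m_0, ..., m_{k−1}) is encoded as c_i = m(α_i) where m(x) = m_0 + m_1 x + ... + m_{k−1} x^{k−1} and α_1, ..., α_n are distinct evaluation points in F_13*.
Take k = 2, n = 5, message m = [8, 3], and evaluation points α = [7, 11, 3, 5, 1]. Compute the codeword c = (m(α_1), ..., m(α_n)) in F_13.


c = [3, 2, 4, 10, 11]

Message polynomial: m(x) = 8 + 3·x (mod 13).
For each evaluation point α_i, compute m(α_i) mod 13:
  α_1 = 7: Horner steps 3 → 3, so m(7) = 3.
  α_2 = 11: Horner steps 3 → 2, so m(11) = 2.
  α_3 = 3: Horner steps 3 → 4, so m(3) = 4.
  α_4 = 5: Horner steps 3 → 10, so m(5) = 10.
  α_5 = 1: Horner steps 3 → 11, so m(1) = 11.
Codeword c = [3, 2, 4, 10, 11] ∈ F_13^5.


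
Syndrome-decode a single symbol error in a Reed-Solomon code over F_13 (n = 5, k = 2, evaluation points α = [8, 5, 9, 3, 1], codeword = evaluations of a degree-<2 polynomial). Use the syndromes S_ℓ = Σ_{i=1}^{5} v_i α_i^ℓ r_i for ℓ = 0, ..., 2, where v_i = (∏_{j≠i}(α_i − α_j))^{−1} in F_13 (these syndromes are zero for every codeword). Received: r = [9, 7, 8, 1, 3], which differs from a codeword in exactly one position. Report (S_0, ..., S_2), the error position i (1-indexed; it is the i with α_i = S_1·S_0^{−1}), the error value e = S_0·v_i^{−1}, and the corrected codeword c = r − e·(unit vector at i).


S = (12, 8, 1), error at position 2, error magnitude e = 8, c = [9, 12, 8, 1, 3].

Step 1: column multipliers v_i = (∏_{j≠i}(α_i − α_j))^{−1} mod 13.
  i = 1 (α = 8): (8−5)(8−9)(8−3)(8−1) = 3·(−1)·5·7 = −105 ≡ 12, so v_1 = 12^{−1} = 12 (mod 13).
  i = 2 (α = 5): (5−8)(5−9)(5−3)(5−1) = (−3)·(−4)·2·4 = 96 ≡ 5, so v_2 = 5^{−1} = 8 (mod 13).
  i = 3 (α = 9): (9−8)(9−5)(9−3)(9−1) = 1·4·6·8 = 192 ≡ 10, so v_3 = 10^{−1} = 4 (mod 13).
  i = 4 (α = 3): (3−8)(3−5)(3−9)(3−1) = (−5)·(−2)·(−6)·2 = −120 ≡ 10, so v_4 = 10^{−1} = 4 (mod 13).
  i = 5 (α = 1): (1−8)(1−5)(1−9)(1−3) = (−7)·(−4)·(−8)·(−2) = 448 ≡ 6, so v_5 = 6^{−1} = 11 (mod 13).
  v = [12, 8, 4, 4, 11].
Step 2: syndromes of r = [9, 7, 8, 1, 3] (all sums mod 13).
  S_0 = Σ v_i r_i = 12·9 + 8·7 + 4·8 + 4·1 + 11·3 = 233 ≡ 12.
  S_1 = Σ v_i α_i r_i = 12·8·9 + 8·5·7 + 4·9·8 + 4·3·1 + 11·1·3 = 1477 ≡ 8.
  α_i^2 mod 13 = [12, 12, 3, 9, 1].
  S_2 = Σ v_i α_i^2 r_i = 12·12·9 + 8·12·7 + 4·3·8 + 4·9·1 + 11·1·3 = 2133 ≡ 1.
  S = (12, 8, 1) ≠ 0, so r is not a codeword (an error is present).
Step 3: locate the error. For a single error e at position i, S_ℓ = v_i·e·α_i^ℓ, so α_err = S_1/S_0.
  S_0^{−1} = 12^{−1} = 12 (mod 13), so α_err = 8·12 = 96 ≡ 5 = α_2. Error position i = 2.
  Consistency check: S_2/S_1 = 1·5 = 5 ≡ 5 = α_err ✓ (single-error assumption holds).
Step 4: error magnitude e = S_0/v_2 = S_0·∏_{j≠2}(α_2 − α_j) = 12·5 = 60 ≡ 8 (mod 13).
Step 5: correct position 2: c_2 = r_2 − e = 7 − 8 ≡ 12 (mod 13). Hence c = [9, 12, 8, 1, 3].
  Check: interpolating c through the α_i gives m(x) = 4 + 12·x (degree < 2) with m(α_i) = c_i for every i, so c is indeed a codeword.


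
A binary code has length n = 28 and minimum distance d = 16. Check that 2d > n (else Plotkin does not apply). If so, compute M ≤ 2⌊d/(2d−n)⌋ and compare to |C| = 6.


Plotkin bound M ≤ 8; given |C| = 6 ≤ bound (satisfied).

Check applicability: 2d = 32, n = 28.
2d − n = 4 > 0, so Plotkin applies.
Compute d/(2d−n) = 16/4 ≈ 4.0000.
⌊d/(2d−n)⌋ = 4.
Plotkin bound: M ≤ 2·4 = 8.
Given |C| = 6, check: satisfied.
This |C| is below the Plotkin bound.


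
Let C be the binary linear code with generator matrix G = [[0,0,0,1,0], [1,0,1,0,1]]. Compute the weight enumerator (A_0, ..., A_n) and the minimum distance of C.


Weight distribution: A_0 = 1, A_1 = 1, A_3 = 1, A_4 = 1. Minimum distance d = 1.

Enumerate all 2^2 = 4 messages m ∈ F_2^2.
For each, compute codeword c = mG in F_2^5, then tally its weight.
  m = 00 → c = 00000, weight = 0.
  m = 10 → c = 00010, weight = 1.
  m = 01 → c = 10101, weight = 3.
  m = 11 → c = 10111, weight = 4.
Tally weights:
  weight 0: 1 codewords.
  weight 1: 1 codewords.
  weight 3: 1 codewords.
  weight 4: 1 codewords.
Minimum distance d = smallest w > 0 with A_w > 0 = 1.
Sanity: Σ A_w = 4 = 2^2 = 4 ✓.


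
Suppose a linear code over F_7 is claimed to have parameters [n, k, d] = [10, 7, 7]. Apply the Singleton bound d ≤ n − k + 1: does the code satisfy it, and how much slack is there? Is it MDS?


Singleton RHS = n − k + 1 = 4, slack = -3, bound violated (no such code; not MDS).

Singleton bound: d ≤ n − k + 1.
Here n = 10, k = 7, so n − k + 1 = 4.
Given d = 7, check d ≤ 4: NO.
Slack = (n − k + 1) − d = -3.
The slack is negative: d = 7 exceeds n − k + 1 = 4 by 3, so the Singleton bound is violated and no linear [10, 7, 7]_7 code can exist. In particular it is not MDS (MDS requires d = n − k + 1 exactly).
Description: the claimed parameters are [10, 7, 7]_7; such a code would be impossible (violates the Singleton bound).


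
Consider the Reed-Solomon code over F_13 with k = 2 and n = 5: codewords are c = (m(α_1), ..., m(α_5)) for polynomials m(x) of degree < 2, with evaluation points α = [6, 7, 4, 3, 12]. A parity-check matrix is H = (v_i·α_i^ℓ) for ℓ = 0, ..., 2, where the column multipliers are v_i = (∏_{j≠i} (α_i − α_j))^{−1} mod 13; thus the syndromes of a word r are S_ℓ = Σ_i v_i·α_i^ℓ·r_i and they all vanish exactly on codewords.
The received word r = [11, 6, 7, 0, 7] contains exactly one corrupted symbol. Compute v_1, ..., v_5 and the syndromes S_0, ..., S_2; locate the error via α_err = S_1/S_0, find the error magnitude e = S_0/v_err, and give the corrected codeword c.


S = (3, 12, 9), error at position 3, error magnitude e = 12, c = [11, 6, 8, 0, 7].

Step 1: column multipliers v_i = (∏_{j≠i}(α_i − α_j))^{−1} mod 13.
  i = 1 (α = 6): (6−7)(6−4)(6−3)(6−12) = (−1)·2·3·(−6) = 36 ≡ 10, so v_1 = 10^{−1} = 4 (mod 13).
  i = 2 (α = 7): (7−6)(7−4)(7−3)(7−12) = 1·3·4·(−5) = −60 ≡ 5, so v_2 = 5^{−1} = 8 (mod 13).
  i = 3 (α = 4): (4−6)(4−7)(4−3)(4−12) = (−2)·(−3)·1·(−8) = −48 ≡ 4, so v_3 = 4^{−1} = 10 (mod 13).
  i = 4 (α = 3): (3−6)(3−7)(3−4)(3−12) = (−3)·(−4)·(−1)·(−9) = 108 ≡ 4, so v_4 = 4^{−1} = 10 (mod 13).
  i = 5 (α = 12): (12−6)(12−7)(12−4)(12−3) = 6·5·8·9 = 2160 ≡ 2, so v_5 = 2^{−1} = 7 (mod 13).
  v = [4, 8, 10, 10, 7].
Step 2: syndromes of r = [11, 6, 7, 0, 7] (all sums mod 13).
  S_0 = Σ v_i r_i = 4·11 + 8·6 + 10·7 + 10·0 + 7·7 = 211 ≡ 3.
  S_1 = Σ v_i α_i r_i = 4·6·11 + 8·7·6 + 10·4·7 + 10·3·0 + 7·12·7 = 1468 ≡ 12.
  α_i^2 mod 13 = [10, 10, 3, 9, 1].
  S_2 = Σ v_i α_i^2 r_i = 4·10·11 + 8·10·6 + 10·3·7 + 10·9·0 + 7·1·7 = 1179 ≡ 9.
  S = (3, 12, 9) ≠ 0, so r is not a codeword (an error is present).
Step 3: locate the error. For a single error e at position i, S_ℓ = v_i·e·α_i^ℓ, so α_err = S_1/S_0.
  S_0^{−1} = 3^{−1} = 9 (mod 13), so α_err = 12·9 = 108 ≡ 4 = α_3. Error position i = 3.
  Consistency check: S_2/S_1 = 9·12 = 108 ≡ 4 = α_err ✓ (single-error assumption holds).
Step 4: error magnitude e = S_0/v_3 = S_0·∏_{j≠3}(α_3 − α_j) = 3·4 = 12 ≡ 12 (mod 13).
Step 5: correct position 3: c_3 = r_3 − e = 7 − 12 ≡ 8 (mod 13). Hence c = [11, 6, 8, 0, 7].
  Check: interpolating c through the α_i gives m(x) = 2 + 8·x (degree < 2) with m(α_i) = c_i for every i, so c is indeed a codeword.


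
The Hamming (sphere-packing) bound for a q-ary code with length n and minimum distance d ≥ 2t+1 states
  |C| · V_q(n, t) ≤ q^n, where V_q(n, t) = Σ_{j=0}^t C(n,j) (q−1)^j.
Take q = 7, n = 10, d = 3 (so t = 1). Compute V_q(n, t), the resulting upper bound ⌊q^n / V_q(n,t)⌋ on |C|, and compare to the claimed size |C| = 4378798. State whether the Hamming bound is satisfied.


V_q(n, t) = 61, q^n = 282475249, Hamming bound = 4630741, |C| = 4378798 ≤ bound (satisfied).

Step 1: Compute V_q(n, t) = Σ_{j=0}^1 C(n, j) (q−1)^j.
  j = 0: C(10,0)·(6)^0 = 1·1 = 1.
  j = 1: C(10,1)·(6)^1 = 10·6 = 60.
  V_q(n, t) = 1 + 60 = 61.
Step 2: q^n = 7^10 = 282475249.
Step 3: Hamming bound ⌊q^n / V_q(n,t)⌋ = ⌊282475249/61⌋ = 4630741.
Step 4: Compare |C| = 4378798 to 4630741: satisfied.
The claimed |C| lies below the Hamming bound.


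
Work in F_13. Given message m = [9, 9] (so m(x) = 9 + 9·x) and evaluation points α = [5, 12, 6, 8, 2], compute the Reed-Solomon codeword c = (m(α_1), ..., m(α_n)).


c = [2, 0, 11, 3, 1]

Message polynomial: m(x) = 9 + 9·x (mod 13).
For each evaluation point α_i, compute m(α_i) mod 13:
  α_1 = 5: Horner steps 9 → 2, so m(5) = 2.
  α_2 = 12: Horner steps 9 → 0, so m(12) = 0.
  α_3 = 6: Horner steps 9 → 11, so m(6) = 11.
  α_4 = 8: Horner steps 9 → 3, so m(8) = 3.
  α_5 = 2: Horner steps 9 → 1, so m(2) = 1.
Codeword c = [2, 0, 11, 3, 1] ∈ F_13^5.


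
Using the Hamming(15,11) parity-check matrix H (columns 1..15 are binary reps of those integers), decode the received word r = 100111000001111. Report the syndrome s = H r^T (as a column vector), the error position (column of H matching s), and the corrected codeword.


s = (0, 1, 1, 0)^T, error position = 6, corrected codeword c = 100110000001111

Compute s = H r^T mod 2 one row at a time:
  s_1 = 0 + 0 + 0 + 0 + 1 + 1 + 1 + 1 = 4 ≡ 0 (mod 2).
  s_2 = 1 + 1 + 1 + 0 + 1 + 1 + 1 + 1 = 7 ≡ 1 (mod 2).
  s_3 = 0 + 0 + 1 + 0 + 0 + 0 + 1 + 1 = 3 ≡ 1 (mod 2).
  s_4 = 1 + 0 + 1 + 0 + 0 + 0 + 1 + 1 = 4 ≡ 0 (mod 2).
s = (0, 1, 1, 0)^T — this equals column 6 of H (binary 0110), so error is at position 6.
Correct: flip bit 6 of r = 100111000001111 to get c = 100110000001111.


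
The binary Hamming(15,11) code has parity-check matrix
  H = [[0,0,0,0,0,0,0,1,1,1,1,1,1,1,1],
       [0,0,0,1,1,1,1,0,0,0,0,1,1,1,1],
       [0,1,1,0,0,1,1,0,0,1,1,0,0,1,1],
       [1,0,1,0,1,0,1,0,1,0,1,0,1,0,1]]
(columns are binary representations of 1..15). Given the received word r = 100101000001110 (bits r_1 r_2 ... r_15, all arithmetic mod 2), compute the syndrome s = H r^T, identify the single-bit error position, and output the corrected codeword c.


s = (1, 1, 0, 0)^T, error position = 12, corrected codeword c = 100101000000110

Compute s = H r^T mod 2 one row at a time:
  s_1 = 0 + 0 + 0 + 0 + 1 + 1 + 1 + 0 = 3 ≡ 1 (mod 2).
  s_2 = 1 + 0 + 1 + 0 + 1 + 1 + 1 + 0 = 5 ≡ 1 (mod 2).
  s_3 = 0 + 0 + 1 + 0 + 0 + 0 + 1 + 0 = 2 ≡ 0 (mod 2).
  s_4 = 1 + 0 + 0 + 0 + 0 + 0 + 1 + 0 = 2 ≡ 0 (mod 2).
s = (1, 1, 0, 0)^T — this equals column 12 of H (binary 1100), so error is at position 12.
Correct: flip bit 12 of r = 100101000001110 to get c = 100101000000110.


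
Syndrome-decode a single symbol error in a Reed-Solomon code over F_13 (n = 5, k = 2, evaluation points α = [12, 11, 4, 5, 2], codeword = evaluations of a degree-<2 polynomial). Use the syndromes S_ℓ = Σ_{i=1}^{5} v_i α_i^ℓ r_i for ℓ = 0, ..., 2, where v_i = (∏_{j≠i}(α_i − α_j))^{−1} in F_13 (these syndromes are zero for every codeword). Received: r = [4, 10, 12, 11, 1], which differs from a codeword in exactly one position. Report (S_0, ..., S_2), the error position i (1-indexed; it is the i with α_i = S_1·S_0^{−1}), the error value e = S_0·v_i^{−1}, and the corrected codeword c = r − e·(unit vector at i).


S = (8, 10, 6), error at position 2, error magnitude e = 5, c = [4, 5, 12, 11, 1].

Step 1: column multipliers v_i = (∏_{j≠i}(α_i − α_j))^{−1} mod 13.
  i = 1 (α = 12): (12−11)(12−4)(12−5)(12−2) = 1·8·7·10 = 560 ≡ 1, so v_1 = 1^{−1} = 1 (mod 13).
  i = 2 (α = 11): (11−12)(11−4)(11−5)(11−2) = (−1)·7·6·9 = −378 ≡ 12, so v_2 = 12^{−1} = 12 (mod 13).
  i = 3 (α = 4): (4−12)(4−11)(4−5)(4−2) = (−8)·(−7)·(−1)·2 = −112 ≡ 5, so v_3 = 5^{−1} = 8 (mod 13).
  i = 4 (α = 5): (5−12)(5−11)(5−4)(5−2) = (−7)·(−6)·1·3 = 126 ≡ 9, so v_4 = 9^{−1} = 3 (mod 13).
  i = 5 (α = 2): (2−12)(2−11)(2−4)(2−5) = (−10)·(−9)·(−2)·(−3) = 540 ≡ 7, so v_5 = 7^{−1} = 2 (mod 13).
  v = [1, 12, 8, 3, 2].
Step 2: syndromes of r = [4, 10, 12, 11, 1] (all sums mod 13).
  S_0 = Σ v_i r_i = 1·4 + 12·10 + 8·12 + 3·11 + 2·1 = 255 ≡ 8.
  S_1 = Σ v_i α_i r_i = 1·12·4 + 12·11·10 + 8·4·12 + 3·5·11 + 2·2·1 = 1921 ≡ 10.
  α_i^2 mod 13 = [1, 4, 3, 12, 4].
  S_2 = Σ v_i α_i^2 r_i = 1·1·4 + 12·4·10 + 8·3·12 + 3·12·11 + 2·4·1 = 1176 ≡ 6.
  S = (8, 10, 6) ≠ 0, so r is not a codeword (an error is present).
Step 3: locate the error. For a single error e at position i, S_ℓ = v_i·e·α_i^ℓ, so α_err = S_1/S_0.
  S_0^{−1} = 8^{−1} = 5 (mod 13), so α_err = 10·5 = 50 ≡ 11 = α_2. Error position i = 2.
  Consistency check: S_2/S_1 = 6·4 = 24 ≡ 11 = α_err ✓ (single-error assumption holds).
Step 4: error magnitude e = S_0/v_2 = S_0·∏_{j≠2}(α_2 − α_j) = 8·12 = 96 ≡ 5 (mod 13).
Step 5: correct position 2: c_2 = r_2 − e = 10 − 5 ≡ 5 (mod 13). Hence c = [4, 5, 12, 11, 1].
  Check: interpolating c through the α_i gives m(x) = 3 + 12·x (degree < 2) with m(α_i) = c_i for every i, so c is indeed a codeword.


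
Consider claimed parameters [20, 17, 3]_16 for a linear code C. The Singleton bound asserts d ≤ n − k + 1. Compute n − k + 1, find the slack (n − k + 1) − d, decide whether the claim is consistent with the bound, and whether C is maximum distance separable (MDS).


Singleton RHS = n − k + 1 = 4, slack = 1, bound satisfied, not MDS.

Singleton bound: d ≤ n − k + 1.
Here n = 20, k = 17, so n − k + 1 = 4.
Given d = 3, check d ≤ 4: YES.
Slack = (n − k + 1) − d = 1.
The code is NOT MDS (slack = 1 > 0).
Description: the claimed parameters are [20, 17, 3]_16; such a code would be non-MDS.


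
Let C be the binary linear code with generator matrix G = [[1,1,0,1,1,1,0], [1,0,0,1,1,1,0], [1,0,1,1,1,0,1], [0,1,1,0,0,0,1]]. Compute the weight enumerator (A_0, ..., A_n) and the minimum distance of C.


Weight distribution: A_0 = 1, A_1 = 2, A_2 = 2, A_3 = 3, A_4 = 3, A_5 = 2, A_6 = 2, A_7 = 1. Minimum distance d = 1.

Enumerate all 2^4 = 16 messages m ∈ F_2^4.
For each, compute codeword c = mG in F_2^7, then tally its weight.
  m = 0000 → c = 0000000, weight = 0.
  m = 1000 → c = 1101110, weight = 5.
  m = 0100 → c = 1001110, weight = 4.
  m = 1100 → c = 0100000, weight = 1.
  m = 0010 → c = 1011101, weight = 5.
  m = 1010 → c = 0110011, weight = 4.
  m = 0110 → c = 0010011, weight = 3.
  m = 1110 → c = 1111101, weight = 6.
  m = 0001 → c = 0110001, weight = 3.
  m = 1001 → c = 1011111, weight = 6.
  m = 0101 → c = 1111111, weight = 7.
  m = 1101 → c = 0010001, weight = 2.
  m = 0011 → c = 1101100, weight = 4.
  m = 1011 → c = 0000010, weight = 1.
  m = 0111 → c = 0100010, weight = 2.
  m = 1111 → c = 1001100, weight = 3.
Tally weights:
  weight 0: 1 codewords.
  weight 1: 2 codewords.
  weight 2: 2 codewords.
  weight 3: 3 codewords.
  weight 4: 3 codewords.
  weight 5: 2 codewords.
  weight 6: 2 codewords.
  weight 7: 1 codewords.
Minimum distance d = smallest w > 0 with A_w > 0 = 1.
Sanity: Σ A_w = 16 = 2^4 = 16 ✓.


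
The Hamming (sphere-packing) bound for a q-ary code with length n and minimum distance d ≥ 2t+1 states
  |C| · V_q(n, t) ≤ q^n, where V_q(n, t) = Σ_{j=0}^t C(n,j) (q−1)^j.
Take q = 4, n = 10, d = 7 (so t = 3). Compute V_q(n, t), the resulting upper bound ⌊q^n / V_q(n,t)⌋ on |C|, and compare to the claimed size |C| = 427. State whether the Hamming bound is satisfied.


V_q(n, t) = 3676, q^n = 1048576, Hamming bound = 285, |C| = 427 > bound (violated).

Step 1: Compute V_q(n, t) = Σ_{j=0}^3 C(n, j) (q−1)^j.
  j = 0: C(10,0)·(3)^0 = 1·1 = 1.
  j = 1: C(10,1)·(3)^1 = 10·3 = 30.
  j = 2: C(10,2)·(3)^2 = 45·9 = 405.
  j = 3: C(10,3)·(3)^3 = 120·27 = 3240.
  V_q(n, t) = 1 + 30 + 405 + 3240 = 3676.
Step 2: q^n = 4^10 = 1048576.
Step 3: Hamming bound ⌊q^n / V_q(n,t)⌋ = ⌊1048576/3676⌋ = 285.
Step 4: Compare |C| = 427 to 285: violated.
The claimed |C| lies above the Hamming bound, so no 4-ary code of length 10 with d ≥ 7 can have 427 codewords.


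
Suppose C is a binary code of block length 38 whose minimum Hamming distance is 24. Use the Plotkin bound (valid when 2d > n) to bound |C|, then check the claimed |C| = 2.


Plotkin bound M ≤ 4; given |C| = 2 ≤ bound (satisfied).

Check applicability: 2d = 48, n = 38.
2d − n = 10 > 0, so Plotkin applies.
Compute d/(2d−n) = 24/10 ≈ 2.4000.
⌊d/(2d−n)⌋ = 2.
Plotkin bound: M ≤ 2·2 = 4.
Given |C| = 2, check: satisfied.
This |C| is below the Plotkin bound.


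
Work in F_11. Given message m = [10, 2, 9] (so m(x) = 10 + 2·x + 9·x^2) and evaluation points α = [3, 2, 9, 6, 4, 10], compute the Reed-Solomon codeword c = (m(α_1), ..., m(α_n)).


c = [9, 6, 9, 5, 8, 6]

Message polynomial: m(x) = 10 + 2·x + 9·x^2 (mod 11).
For each evaluation point α_i, compute m(α_i) mod 11:
  α_1 = 3: Horner steps 9 → 7 → 9, so m(3) = 9.
  α_2 = 2: Horner steps 9 → 9 → 6, so m(2) = 6.
  α_3 = 9: Horner steps 9 → 6 → 9, so m(9) = 9.
  α_4 = 6: Horner steps 9 → 1 → 5, so m(6) = 5.
  α_5 = 4: Horner steps 9 → 5 → 8, so m(4) = 8.
  α_6 = 10: Horner steps 9 → 4 → 6, so m(10) = 6.
Codeword c = [9, 6, 9, 5, 8, 6] ∈ F_11^6.


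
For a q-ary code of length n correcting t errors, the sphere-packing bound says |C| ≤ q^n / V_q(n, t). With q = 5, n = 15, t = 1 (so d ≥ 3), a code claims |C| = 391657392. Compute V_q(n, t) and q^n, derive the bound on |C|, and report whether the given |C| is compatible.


V_q(n, t) = 61, q^n = 30517578125, Hamming bound = 500288165, |C| = 391657392 ≤ bound (satisfied).

Step 1: Compute V_q(n, t) = Σ_{j=0}^1 C(n, j) (q−1)^j.
  j = 0: C(15,0)·(4)^0 = 1·1 = 1.
  j = 1: C(15,1)·(4)^1 = 15·4 = 60.
  V_q(n, t) = 1 + 60 = 61.
Step 2: q^n = 5^15 = 30517578125.
Step 3: Hamming bound ⌊q^n / V_q(n,t)⌋ = ⌊30517578125/61⌋ = 500288165.
Step 4: Compare |C| = 391657392 to 500288165: satisfied.
The claimed |C| lies below the Hamming bound.


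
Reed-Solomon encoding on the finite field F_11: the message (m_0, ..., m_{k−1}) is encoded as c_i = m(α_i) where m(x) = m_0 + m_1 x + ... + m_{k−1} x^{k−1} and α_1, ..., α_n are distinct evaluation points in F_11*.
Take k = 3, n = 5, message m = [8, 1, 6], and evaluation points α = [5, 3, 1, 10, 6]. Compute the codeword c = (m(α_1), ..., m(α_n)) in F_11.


c = [9, 10, 4, 2, 10]

Message polynomial: m(x) = 8 + 1·x + 6·x^2 (mod 11).
For each evaluation point α_i, compute m(α_i) mod 11:
  α_1 = 5: Horner steps 6 → 9 → 9, so m(5) = 9.
  α_2 = 3: Horner steps 6 → 8 → 10, so m(3) = 10.
  α_3 = 1: Horner steps 6 → 7 → 4, so m(1) = 4.
  α_4 = 10: Horner steps 6 → 6 → 2, so m(10) = 2.
  α_5 = 6: Horner steps 6 → 4 → 10, so m(6) = 10.
Codeword c = [9, 10, 4, 2, 10] ∈ F_11^5.


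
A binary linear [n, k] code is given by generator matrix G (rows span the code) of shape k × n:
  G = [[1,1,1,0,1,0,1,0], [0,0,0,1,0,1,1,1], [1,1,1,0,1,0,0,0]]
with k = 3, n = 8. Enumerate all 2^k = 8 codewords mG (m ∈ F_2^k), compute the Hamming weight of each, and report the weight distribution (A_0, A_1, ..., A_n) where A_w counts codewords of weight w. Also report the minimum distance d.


Weight distribution: A_0 = 1, A_1 = 1, A_3 = 1, A_4 = 2, A_5 = 1, A_7 = 1, A_8 = 1. Minimum distance d = 1.

Enumerate all 2^3 = 8 messages m ∈ F_2^3.
For each, compute codeword c = mG in F_2^8, then tally its weight.
  m = 000 → c = 00000000, weight = 0.
  m = 100 → c = 11101010, weight = 5.
  m = 010 → c = 00010111, weight = 4.
  m = 110 → c = 11111101, weight = 7.
  m = 001 → c = 11101000, weight = 4.
  m = 101 → c = 00000010, weight = 1.
  m = 011 → c = 11111111, weight = 8.
  m = 111 → c = 00010101, weight = 3.
Tally weights:
  weight 0: 1 codewords.
  weight 1: 1 codewords.
  weight 3: 1 codewords.
  weight 4: 2 codewords.
  weight 5: 1 codewords.
  weight 7: 1 codewords.
  weight 8: 1 codewords.
Minimum distance d = smallest w > 0 with A_w > 0 = 1.
Sanity: Σ A_w = 8 = 2^3 = 8 ✓.


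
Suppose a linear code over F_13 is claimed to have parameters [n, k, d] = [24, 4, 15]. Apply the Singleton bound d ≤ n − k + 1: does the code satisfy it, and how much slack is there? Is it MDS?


Singleton RHS = n − k + 1 = 21, slack = 6, bound satisfied, not MDS.

Singleton bound: d ≤ n − k + 1.
Here n = 24, k = 4, so n − k + 1 = 21.
Given d = 15, check d ≤ 21: YES.
Slack = (n − k + 1) − d = 6.
The code is NOT MDS (slack = 6 > 0).
Description: the claimed parameters are [24, 4, 15]_13; such a code would be non-MDS.


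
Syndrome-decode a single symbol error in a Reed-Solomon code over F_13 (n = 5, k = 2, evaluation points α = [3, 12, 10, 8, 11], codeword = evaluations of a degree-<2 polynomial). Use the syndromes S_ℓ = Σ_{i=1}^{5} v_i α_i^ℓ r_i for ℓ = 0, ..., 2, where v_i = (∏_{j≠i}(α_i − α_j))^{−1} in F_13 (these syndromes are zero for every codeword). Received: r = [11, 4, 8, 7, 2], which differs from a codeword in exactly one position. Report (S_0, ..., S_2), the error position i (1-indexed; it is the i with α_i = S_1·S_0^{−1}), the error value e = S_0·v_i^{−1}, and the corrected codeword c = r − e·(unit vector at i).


S = (3, 10, 3), error at position 2, error magnitude e = 8, c = [11, 9, 8, 7, 2].

Step 1: column multipliers v_i = (∏_{j≠i}(α_i − α_j))^{−1} mod 13.
  i = 1 (α = 3): (3−12)(3−10)(3−8)(3−11) = (−9)·(−7)·(−5)·(−8) = 2520 ≡ 11, so v_1 = 11^{−1} = 6 (mod 13).
  i = 2 (α = 12): (12−3)(12−10)(12−8)(12−11) = 9·2·4·1 = 72 ≡ 7, so v_2 = 7^{−1} = 2 (mod 13).
  i = 3 (α = 10): (10−3)(10−12)(10−8)(10−11) = 7·(−2)·2·(−1) = 28 ≡ 2, so v_3 = 2^{−1} = 7 (mod 13).
  i = 4 (α = 8): (8−3)(8−12)(8−10)(8−11) = 5·(−4)·(−2)·(−3) = −120 ≡ 10, so v_4 = 10^{−1} = 4 (mod 13).
  i = 5 (α = 11): (11−3)(11−12)(11−10)(11−8) = 8·(−1)·1·3 = −24 ≡ 2, so v_5 = 2^{−1} = 7 (mod 13).
  v = [6, 2, 7, 4, 7].
Step 2: syndromes of r = [11, 4, 8, 7, 2] (all sums mod 13).
  S_0 = Σ v_i r_i = 6·11 + 2·4 + 7·8 + 4·7 + 7·2 = 172 ≡ 3.
  S_1 = Σ v_i α_i r_i = 6·3·11 + 2·12·4 + 7·10·8 + 4·8·7 + 7·11·2 = 1232 ≡ 10.
  α_i^2 mod 13 = [9, 1, 9, 12, 4].
  S_2 = Σ v_i α_i^2 r_i = 6·9·11 + 2·1·4 + 7·9·8 + 4·12·7 + 7·4·2 = 1498 ≡ 3.
  S = (3, 10, 3) ≠ 0, so r is not a codeword (an error is present).
Step 3: locate the error. For a single error e at position i, S_ℓ = v_i·e·α_i^ℓ, so α_err = S_1/S_0.
  S_0^{−1} = 3^{−1} = 9 (mod 13), so α_err = 10·9 = 90 ≡ 12 = α_2. Error position i = 2.
  Consistency check: S_2/S_1 = 3·4 = 12 ≡ 12 = α_err ✓ (single-error assumption holds).
Step 4: error magnitude e = S_0/v_2 = S_0·∏_{j≠2}(α_2 − α_j) = 3·7 = 21 ≡ 8 (mod 13).
Step 5: correct position 2: c_2 = r_2 − e = 4 − 8 ≡ 9 (mod 13). Hence c = [11, 9, 8, 7, 2].
  Check: interpolating c through the α_i gives m(x) = 3 + 7·x (degree < 2) with m(α_i) = c_i for every i, so c is indeed a codeword.


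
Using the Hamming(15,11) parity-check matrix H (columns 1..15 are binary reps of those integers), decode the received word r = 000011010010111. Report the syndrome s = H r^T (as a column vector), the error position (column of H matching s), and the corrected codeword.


s = (1, 1, 0, 0)^T, error position = 12, corrected codeword c = 000011010011111

Compute s = H r^T mod 2 one row at a time:
  s_1 = 1 + 0 + 0 + 1 + 0 + 1 + 1 + 1 = 5 ≡ 1 (mod 2).
  s_2 = 0 + 1 + 1 + 0 + 0 + 1 + 1 + 1 = 5 ≡ 1 (mod 2).
  s_3 = 0 + 0 + 1 + 0 + 0 + 1 + 1 + 1 = 4 ≡ 0 (mod 2).
  s_4 = 0 + 0 + 1 + 0 + 0 + 1 + 1 + 1 = 4 ≡ 0 (mod 2).
s = (1, 1, 0, 0)^T — this equals column 12 of H (binary 1100), so error is at position 12.
Correct: flip bit 12 of r = 000011010010111 to get c = 000011010011111.


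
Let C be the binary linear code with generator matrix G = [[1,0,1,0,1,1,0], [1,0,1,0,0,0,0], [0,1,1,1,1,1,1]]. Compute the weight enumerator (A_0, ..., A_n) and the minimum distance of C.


Weight distribution: A_0 = 1, A_2 = 2, A_4 = 3, A_6 = 2. Minimum distance d = 2.

Enumerate all 2^3 = 8 messages m ∈ F_2^3.
For each, compute codeword c = mG in F_2^7, then tally its weight.
  m = 000 → c = 0000000, weight = 0.
  m = 100 → c = 1010110, weight = 4.
  m = 010 → c = 1010000, weight = 2.
  m = 110 → c = 0000110, weight = 2.
  m = 001 → c = 0111111, weight = 6.
  m = 101 → c = 1101001, weight = 4.
  m = 011 → c = 1101111, weight = 6.
  m = 111 → c = 0111001, weight = 4.
Tally weights:
  weight 0: 1 codewords.
  weight 2: 2 codewords.
  weight 4: 3 codewords.
  weight 6: 2 codewords.
Minimum distance d = smallest w > 0 with A_w > 0 = 2.
Sanity: Σ A_w = 8 = 2^3 = 8 ✓.


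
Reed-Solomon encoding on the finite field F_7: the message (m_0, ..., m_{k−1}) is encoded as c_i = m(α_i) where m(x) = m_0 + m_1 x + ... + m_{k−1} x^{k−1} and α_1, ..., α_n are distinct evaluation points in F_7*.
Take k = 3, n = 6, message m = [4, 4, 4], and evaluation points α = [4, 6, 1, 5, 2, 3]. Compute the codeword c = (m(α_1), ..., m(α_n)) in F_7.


c = [0, 4, 5, 5, 0, 3]

Message polynomial: m(x) = 4 + 4·x + 4·x^2 (mod 7).
For each evaluation point α_i, compute m(α_i) mod 7:
  α_1 = 4: Horner steps 4 → 6 → 0, so m(4) = 0.
  α_2 = 6: Horner steps 4 → 0 → 4, so m(6) = 4.
  α_3 = 1: Horner steps 4 → 1 → 5, so m(1) = 5.
  α_4 = 5: Horner steps 4 → 3 → 5, so m(5) = 5.
  α_5 = 2: Horner steps 4 → 5 → 0, so m(2) = 0.
  α_6 = 3: Horner steps 4 → 2 → 3, so m(3) = 3.
Codeword c = [0, 4, 5, 5, 0, 3] ∈ F_7^6.


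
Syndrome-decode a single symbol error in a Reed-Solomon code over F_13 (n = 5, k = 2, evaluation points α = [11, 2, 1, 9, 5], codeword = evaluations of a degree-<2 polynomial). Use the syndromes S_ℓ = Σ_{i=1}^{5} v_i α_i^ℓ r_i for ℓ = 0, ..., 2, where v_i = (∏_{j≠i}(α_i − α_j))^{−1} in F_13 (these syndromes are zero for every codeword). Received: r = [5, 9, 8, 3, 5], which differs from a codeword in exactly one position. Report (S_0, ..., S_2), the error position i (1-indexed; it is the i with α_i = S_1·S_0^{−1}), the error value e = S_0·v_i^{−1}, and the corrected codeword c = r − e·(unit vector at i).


S = (3, 2, 10), error at position 5, error magnitude e = 6, c = [5, 9, 8, 3, 12].

Step 1: column multipliers v_i = (∏_{j≠i}(α_i − α_j))^{−1} mod 13.
  i = 1 (α = 11): (11−2)(11−1)(11−9)(11−5) = 9·10·2·6 = 1080 ≡ 1, so v_1 = 1^{−1} = 1 (mod 13).
  i = 2 (α = 2): (2−11)(2−1)(2−9)(2−5) = (−9)·1·(−7)·(−3) = −189 ≡ 6, so v_2 = 6^{−1} = 11 (mod 13).
  i = 3 (α = 1): (1−11)(1−2)(1−9)(1−5) = (−10)·(−1)·(−8)·(−4) = 320 ≡ 8, so v_3 = 8^{−1} = 5 (mod 13).
  i = 4 (α = 9): (9−11)(9−2)(9−1)(9−5) = (−2)·7·8·4 = −448 ≡ 7, so v_4 = 7^{−1} = 2 (mod 13).
  i = 5 (α = 5): (5−11)(5−2)(5−1)(5−9) = (−6)·3·4·(−4) = 288 ≡ 2, so v_5 = 2^{−1} = 7 (mod 13).
  v = [1, 11, 5, 2, 7].
Step 2: syndromes of r = [5, 9, 8, 3, 5] (all sums mod 13).
  S_0 = Σ v_i r_i = 1·5 + 11·9 + 5·8 + 2·3 + 7·5 = 185 ≡ 3.
  S_1 = Σ v_i α_i r_i = 1·11·5 + 11·2·9 + 5·1·8 + 2·9·3 + 7·5·5 = 522 ≡ 2.
  α_i^2 mod 13 = [4, 4, 1, 3, 12].
  S_2 = Σ v_i α_i^2 r_i = 1·4·5 + 11·4·9 + 5·1·8 + 2·3·3 + 7·12·5 = 894 ≡ 10.
  S = (3, 2, 10) ≠ 0, so r is not a codeword (an error is present).
Step 3: locate the error. For a single error e at position i, S_ℓ = v_i·e·α_i^ℓ, so α_err = S_1/S_0.
  S_0^{−1} = 3^{−1} = 9 (mod 13), so α_err = 2·9 = 18 ≡ 5 = α_5. Error position i = 5.
  Consistency check: S_2/S_1 = 10·7 = 70 ≡ 5 = α_err ✓ (single-error assumption holds).
Step 4: error magnitude e = S_0/v_5 = S_0·∏_{j≠5}(α_5 − α_j) = 3·2 = 6 ≡ 6 (mod 13).
Step 5: correct position 5: c_5 = r_5 − e = 5 − 6 ≡ 12 (mod 13). Hence c = [5, 9, 8, 3, 12].
  Check: interpolating c through the α_i gives m(x) = 7 + 1·x (degree < 2) with m(α_i) = c_i for every i, so c is indeed a codeword.


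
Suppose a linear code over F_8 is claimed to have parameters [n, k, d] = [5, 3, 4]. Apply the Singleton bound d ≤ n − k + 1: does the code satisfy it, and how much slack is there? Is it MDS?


Singleton RHS = n − k + 1 = 3, slack = -1, bound violated (no such code; not MDS).

Singleton bound: d ≤ n − k + 1.
Here n = 5, k = 3, so n − k + 1 = 3.
Given d = 4, check d ≤ 3: NO.
Slack = (n − k + 1) − d = -1.
The slack is negative: d = 4 exceeds n − k + 1 = 3 by 1, so the Singleton bound is violated and no linear [5, 3, 4]_8 code can exist. In particular it is not MDS (MDS requires d = n − k + 1 exactly).
Description: the claimed parameters are [5, 3, 4]_8; such a code would be impossible (violates the Singleton bound).


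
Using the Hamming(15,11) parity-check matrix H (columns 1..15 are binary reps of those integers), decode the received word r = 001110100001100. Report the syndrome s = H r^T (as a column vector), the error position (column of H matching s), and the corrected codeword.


s = (0, 1, 0, 0)^T, error position = 4, corrected codeword c = 001010100001100

Compute s = H r^T mod 2 one row at a time:
  s_1 = 0 + 0 + 0 + 0 + 1 + 1 + 0 + 0 = 2 ≡ 0 (mod 2).
  s_2 = 1 + 1 + 0 + 1 + 1 + 1 + 0 + 0 = 5 ≡ 1 (mod 2).
  s_3 = 0 + 1 + 0 + 1 + 0 + 0 + 0 + 0 = 2 ≡ 0 (mod 2).
  s_4 = 0 + 1 + 1 + 1 + 0 + 0 + 1 + 0 = 4 ≡ 0 (mod 2).
s = (0, 1, 0, 0)^T — this equals column 4 of H (binary 0100), so error is at position 4.
Correct: flip bit 4 of r = 001110100001100 to get c = 001010100001100.


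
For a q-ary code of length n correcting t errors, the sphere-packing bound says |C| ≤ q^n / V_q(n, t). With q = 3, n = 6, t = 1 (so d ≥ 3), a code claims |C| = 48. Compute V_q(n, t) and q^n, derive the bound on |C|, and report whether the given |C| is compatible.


V_q(n, t) = 13, q^n = 729, Hamming bound = 56, |C| = 48 ≤ bound (satisfied).

Step 1: Compute V_q(n, t) = Σ_{j=0}^1 C(n, j) (q−1)^j.
  j = 0: C(6,0)·(2)^0 = 1·1 = 1.
  j = 1: C(6,1)·(2)^1 = 6·2 = 12.
  V_q(n, t) = 1 + 12 = 13.
Step 2: q^n = 3^6 = 729.
Step 3: Hamming bound ⌊q^n / V_q(n,t)⌋ = ⌊729/13⌋ = 56.
Step 4: Compare |C| = 48 to 56: satisfied.
The claimed |C| lies below the Hamming bound.


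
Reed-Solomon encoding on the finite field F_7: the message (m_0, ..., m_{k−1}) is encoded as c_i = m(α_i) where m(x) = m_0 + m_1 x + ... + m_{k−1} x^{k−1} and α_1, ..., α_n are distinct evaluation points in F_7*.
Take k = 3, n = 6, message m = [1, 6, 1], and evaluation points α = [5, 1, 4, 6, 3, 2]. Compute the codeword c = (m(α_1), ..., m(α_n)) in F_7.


c = [0, 1, 6, 3, 0, 3]

Message polynomial: m(x) = 1 + 6·x + 1·x^2 (mod 7).
For each evaluation point α_i, compute m(α_i) mod 7:
  α_1 = 5: Horner steps 1 → 4 → 0, so m(5) = 0.
  α_2 = 1: Horner steps 1 → 0 → 1, so m(1) = 1.
  α_3 = 4: Horner steps 1 → 3 → 6, so m(4) = 6.
  α_4 = 6: Horner steps 1 → 5 → 3, so m(6) = 3.
  α_5 = 3: Horner steps 1 → 2 → 0, so m(3) = 0.
  α_6 = 2: Horner steps 1 → 1 → 3, so m(2) = 3.
Codeword c = [0, 1, 6, 3, 0, 3] ∈ F_7^6.


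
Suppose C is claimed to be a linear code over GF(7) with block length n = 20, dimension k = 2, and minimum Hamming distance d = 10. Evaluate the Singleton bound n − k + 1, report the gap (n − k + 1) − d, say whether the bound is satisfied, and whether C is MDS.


Singleton RHS = n − k + 1 = 19, slack = 9, bound satisfied, not MDS.

Singleton bound: d ≤ n − k + 1.
Here n = 20, k = 2, so n − k + 1 = 19.
Given d = 10, check d ≤ 19: YES.
Slack = (n − k + 1) − d = 9.
The code is NOT MDS (slack = 9 > 0).
Description: the claimed parameters are [20, 2, 10]_7; such a code would be non-MDS.


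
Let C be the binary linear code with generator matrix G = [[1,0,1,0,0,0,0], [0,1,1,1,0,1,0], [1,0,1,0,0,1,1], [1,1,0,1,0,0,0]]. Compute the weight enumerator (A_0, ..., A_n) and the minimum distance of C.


Weight distribution: A_0 = 1, A_1 = 2, A_2 = 2, A_3 = 4, A_4 = 5, A_5 = 2. Minimum distance d = 1.

Enumerate all 2^4 = 16 messages m ∈ F_2^4.
For each, compute codeword c = mG in F_2^7, then tally its weight.
  m = 0000 → c = 0000000, weight = 0.
  m = 1000 → c = 1010000, weight = 2.
  m = 0100 → c = 0111010, weight = 4.
  m = 1100 → c = 1101010, weight = 4.
  m = 0010 → c = 1010011, weight = 4.
  m = 1010 → c = 0000011, weight = 2.
  m = 0110 → c = 1101001, weight = 4.
  m = 1110 → c = 0111001, weight = 4.
  m = 0001 → c = 1101000, weight = 3.
  m = 1001 → c = 0111000, weight = 3.
  m = 0101 → c = 1010010, weight = 3.
  m = 1101 → c = 0000010, weight = 1.
  m = 0011 → c = 0111011, weight = 5.
  m = 1011 → c = 1101011, weight = 5.
  m = 0111 → c = 0000001, weight = 1.
  m = 1111 → c = 1010001, weight = 3.
Tally weights:
  weight 0: 1 codewords.
  weight 1: 2 codewords.
  weight 2: 2 codewords.
  weight 3: 4 codewords.
  weight 4: 5 codewords.
  weight 5: 2 codewords.
Minimum distance d = smallest w > 0 with A_w > 0 = 1.
Sanity: Σ A_w = 16 = 2^4 = 16 ✓.
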